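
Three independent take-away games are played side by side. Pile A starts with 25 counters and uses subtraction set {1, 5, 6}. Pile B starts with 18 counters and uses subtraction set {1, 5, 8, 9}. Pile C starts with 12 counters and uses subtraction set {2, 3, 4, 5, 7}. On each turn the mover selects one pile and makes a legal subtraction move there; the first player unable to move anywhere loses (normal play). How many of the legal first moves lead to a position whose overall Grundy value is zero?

Pile A, S = {1, 5, 6}:
n :  0  1  2  3  4  5  6  7  8  9 10 11 12 13 14 15 16 17 18 19 20 21 22 23 24 25
G :  0  1  0  1  0  1  2  3  2  3  2  0  1  0  1  0  1  2  3  2  3  2  0  1  0  1
G_A(25) = 1.
Pile B, S = {1, 5, 8, 9}:
n :  0  1  2  3  4  5  6  7  8  9 10 11 12 13 14 15 16 17 18
G :  0  1  0  1  0  1  0  1  2  3  2  3  2  3  2  3  0  1  0
G_B(18) = 0.
Pile C, S = {2, 3, 4, 5, 7}:
n :  0  1  2  3  4  5  6  7  8  9 10 11 12
G :  0  0  1  1  2  2  3  3  4  0  0  1  1
G_C(12) = 1.
Combined Grundy value = 1 ⊕ 0 ⊕ 1 = 0.
A winning move leaves total XOR = 0, i.e. changes one component's Grundy value g to g ⊕ X where X is the current total.
Pile A: target g' = 1⊕0 = 1, but every legal move changes the Grundy value (mex property), so 0 moves.
Pile B: target g' = 0⊕0 = 0, but every legal move changes the Grundy value (mex property), so 0 moves.
Pile C: target g' = 1⊕0 = 1, but every legal move changes the Grundy value (mex property), so 0 moves.

0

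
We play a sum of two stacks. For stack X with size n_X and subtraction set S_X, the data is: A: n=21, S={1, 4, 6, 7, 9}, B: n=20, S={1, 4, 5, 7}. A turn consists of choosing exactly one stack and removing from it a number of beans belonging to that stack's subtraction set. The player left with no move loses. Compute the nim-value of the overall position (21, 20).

Stack A, S = {1, 4, 6, 7, 9}:
n :  0  1  2  3  4  5  6  7  8  9 10 11 12 13 14 15 16 17 18 19 20 21
G :  0  1  0  1  2  0  1  2  3  2  0  1  2  0  1  0  1  2  0  1  2  3
G_A(21) = 3.
Stack B, S = {1, 4, 5, 7}:
n :  0  1  2  3  4  5  6  7  8  9 10 11 12 13 14 15 16 17 18 19 20
G :  0  1  0  1  2  3  2  3  0  1  0  1  2  3  2  3  0  1  0  1  2
G_B(20) = 2.
Combined Grundy value = 3 ⊕ 2 = 1.

1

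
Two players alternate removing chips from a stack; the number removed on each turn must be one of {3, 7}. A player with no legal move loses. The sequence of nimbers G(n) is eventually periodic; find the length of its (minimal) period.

G(0) = 0
G(1) = mex{} = 0
G(2) = mex{} = 0
G(3) = mex{0} = 1
G(4) = mex{0} = 1
G(5) = mex{0} = 1
G(6) = mex{1} = 0
G(7) = mex{1,0} = 2
G(8) = mex{1,0} = 2
G(9) = mex{0,0} = 1
G(10) = mex{2,1} = 0
G(11) = mex{2,1} = 0
G(12) = mex{1,1} = 0
G(13) = mex{0,0} = 1
G(14) = mex{0,2} = 1
G(15) = mex{0,2} = 1
G(16) = mex{1,1} = 0
G(17) = mex{1,0} = 2
G(18) = mex{1,0} = 2
G(19) = mex{0,0} = 1
G(20) = mex{2,1} = 0
G(21) = mex{2,1} = 0
G(n+10) = G(n) holds for n = 0,…,6 (a full window of length max(S) = 7), so the sequence is purely periodic with period 10.

10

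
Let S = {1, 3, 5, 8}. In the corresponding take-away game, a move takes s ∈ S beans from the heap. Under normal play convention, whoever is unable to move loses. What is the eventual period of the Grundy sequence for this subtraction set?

13

n :  0  1  2  3  4  5  6  7  8  9 10 11 12 13 14 15 16 17 18 19 20 21 22 23 24 25 26 27
G :  0  1  0  1  0  1  0  1  2  3  2  3  2  0  1  0  1  0  1  0  1  2  3  2  3  2  0  1
G(n+13) = G(n) holds for n = 0,…,7 (a full window of length max(S) = 8), so the sequence is purely periodic with period 13.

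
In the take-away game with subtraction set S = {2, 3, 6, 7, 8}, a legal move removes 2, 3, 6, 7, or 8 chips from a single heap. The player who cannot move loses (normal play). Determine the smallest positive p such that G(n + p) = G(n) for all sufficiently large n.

n :  0  1  2  3  4  5  6  7  8  9 10 11 12 13 14 15 16 17 18 19 20 21 22 23 24 25 26 27 28 29
G :  0  0  1  1  2  0  3  1  2  2  0  3  1  2  0  0  1  1  2  0  3  1  2  2  0  3  1  2  0  0
G(n+14) = G(n) holds for n = 0,…,7 (a full window of length max(S) = 8), so the sequence is purely periodic with period 14.

14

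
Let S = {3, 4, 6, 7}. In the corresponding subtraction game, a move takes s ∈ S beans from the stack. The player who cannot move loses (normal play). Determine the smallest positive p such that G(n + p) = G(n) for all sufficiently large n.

10

G(0) = 0
G(1) = mex{} = 0
G(2) = mex{} = 0
G(3) = mex{0} = 1
G(4) = mex{0,0} = 1
G(5) = mex{0,0} = 1
G(6) = mex{1,0,0} = 2
G(7) = mex{1,1,0,0} = 2
G(8) = mex{1,1,0,0} = 2
G(9) = mex{2,1,1,0} = 3
G(10) = mex{2,2,1,1} = 0
G(11) = mex{2,2,1,1} = 0
G(12) = mex{3,2,2,1} = 0
G(13) = mex{0,3,2,2} = 1
G(14) = mex{0,0,2,2} = 1
G(15) = mex{0,0,3,2} = 1
G(16) = mex{1,0,0,3} = 2
G(17) = mex{1,1,0,0} = 2
G(18) = mex{1,1,0,0} = 2
G(19) = mex{2,1,1,0} = 3
G(20) = mex{2,2,1,1} = 0
G(21) = mex{2,2,1,1} = 0
G(n+10) = G(n) holds for n = 0,…,6 (a full window of length max(S) = 7), so the sequence is purely periodic with period 10.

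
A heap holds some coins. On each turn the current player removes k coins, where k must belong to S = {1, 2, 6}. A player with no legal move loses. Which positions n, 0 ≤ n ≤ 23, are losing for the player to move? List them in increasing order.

0, 3, 7, 10, 14, 17, 21

G(0) = 0
G(1) = mex{0} = 1
G(2) = mex{1,0} = 2
G(3) = mex{2,1} = 0
G(4) = mex{0,2} = 1
G(5) = mex{1,0} = 2
G(6) = mex{2,1,0} = 3
G(7) = mex{3,2,1} = 0
G(8) = mex{0,3,2} = 1
G(9) = mex{1,0,0} = 2
G(10) = mex{2,1,1} = 0
G(11) = mex{0,2,2} = 1
G(12) = mex{1,0,3} = 2
G(13) = mex{2,1,0} = 3
G(14) = mex{3,2,1} = 0
G(15) = mex{0,3,2} = 1
G(16) = mex{1,0,0} = 2
G(17) = mex{2,1,1} = 0
G(18) = mex{0,2,2} = 1
G(19) = mex{1,0,3} = 2
G(20) = mex{2,1,0} = 3
G(21) = mex{3,2,1} = 0
G(22) = mex{0,3,2} = 1
G(23) = mex{1,0,0} = 2
P-positions are exactly the n with G(n) = 0.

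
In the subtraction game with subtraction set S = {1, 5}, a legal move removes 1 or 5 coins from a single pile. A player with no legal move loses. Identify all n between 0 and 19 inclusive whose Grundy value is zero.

0, 2, 4, 6, 8, 10, 12, 14, 16, 18

G(0) = 0
G(1) = mex{0} = 1
G(2) = mex{1} = 0
G(3) = mex{0} = 1
G(4) = mex{1} = 0
G(5) = mex{0,0} = 1
G(6) = mex{1,1} = 0
G(7) = mex{0,0} = 1
G(8) = mex{1,1} = 0
G(9) = mex{0,0} = 1
G(10) = mex{1,1} = 0
G(11) = mex{0,0} = 1
G(12) = mex{1,1} = 0
G(13) = mex{0,0} = 1
G(14) = mex{1,1} = 0
G(15) = mex{0,0} = 1
G(16) = mex{1,1} = 0
G(17) = mex{0,0} = 1
G(18) = mex{1,1} = 0
G(19) = mex{0,0} = 1
P-positions are exactly the n with G(n) = 0.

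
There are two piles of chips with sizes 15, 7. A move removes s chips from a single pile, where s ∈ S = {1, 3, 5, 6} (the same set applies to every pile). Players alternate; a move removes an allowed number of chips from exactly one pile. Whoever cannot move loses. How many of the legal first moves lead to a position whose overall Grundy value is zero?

All piles use S = {1, 3, 5, 6}:
G(0) = 0
G(1) = mex{0} = 1
G(2) = mex{1} = 0
G(3) = mex{0,0} = 1
G(4) = mex{1,1} = 0
G(5) = mex{0,0,0} = 1
G(6) = mex{1,1,1,0} = 2
G(7) = mex{2,0,0,1} = 3
G(8) = mex{3,1,1,0} = 2
G(9) = mex{2,2,0,1} = 3
G(10) = mex{3,3,1,0} = 2
G(11) = mex{2,2,2,1} = 0
G(12) = mex{0,3,3,2} = 1
G(13) = mex{1,2,2,3} = 0
G(14) = mex{0,0,3,2} = 1
G(15) = mex{1,1,2,3} = 0
Pile A: G(15) = 0.
Pile B: G(7) = 3.
Combined Grundy value = 0 ⊕ 3 = 3.
A winning move leaves total XOR = 0, i.e. changes one component's Grundy value g to g ⊕ X where X is the current total.
Pile A: need g' = 0⊕3 = 3. Options: 15−1→G=1, 15−3→G=1, 15−5→G=2, 15−6→G=3. Hits: 1.
Pile B: need g' = 3⊕3 = 0. Options: 7−1→G=2, 7−3→G=0, 7−5→G=0, 7−6→G=1. Hits: 2.

3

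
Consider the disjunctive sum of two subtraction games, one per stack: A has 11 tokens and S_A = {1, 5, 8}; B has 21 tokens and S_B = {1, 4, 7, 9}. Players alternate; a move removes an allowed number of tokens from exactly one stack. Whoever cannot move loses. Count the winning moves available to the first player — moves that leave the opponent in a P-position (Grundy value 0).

1

Stack A, S = {1, 5, 8}:
G(0) = 0
G(1) = mex{0} = 1
G(2) = mex{1} = 0
G(3) = mex{0} = 1
G(4) = mex{1} = 0
G(5) = mex{0,0} = 1
G(6) = mex{1,1} = 0
G(7) = mex{0,0} = 1
G(8) = mex{1,1,0} = 2
G(9) = mex{2,0,1} = 3
G(10) = mex{3,1,0} = 2
G(11) = mex{2,0,1} = 3
G_A(11) = 3.
Stack B, S = {1, 4, 7, 9}:
G(0) = 0
G(1) = mex{0} = 1
G(2) = mex{1} = 0
G(3) = mex{0} = 1
G(4) = mex{1,0} = 2
G(5) = mex{2,1} = 0
G(6) = mex{0,0} = 1
G(7) = mex{1,1,0} = 2
G(8) = mex{2,2,1} = 0
G(9) = mex{0,0,0,0} = 1
G(10) = mex{1,1,1,1} = 0
G(11) = mex{0,2,2,0} = 1
G(12) = mex{1,0,0,1} = 2
G(13) = mex{2,1,1,2} = 0
G(14) = mex{0,0,2,0} = 1
G(15) = mex{1,1,0,1} = 2
G(16) = mex{2,2,1,2} = 0
G(17) = mex{0,0,0,0} = 1
G(18) = mex{1,1,1,1} = 0
G(19) = mex{0,2,2,0} = 1
G(20) = mex{1,0,0,1} = 2
G(21) = mex{2,1,1,2} = 0
G_B(21) = 0.
Combined Grundy value = 3 ⊕ 0 = 3.
A winning move leaves total XOR = 0, i.e. changes one component's Grundy value g to g ⊕ X where X is the current total.
Stack A: need g' = 3⊕3 = 0. Options: 11−1→G=2, 11−5→G=0, 11−8→G=1. Hits: 1.
Stack B: need g' = 0⊕3 = 3. Options: 21−1→G=2, 21−4→G=1, 21−7→G=1, 21−9→G=2. Hits: 0.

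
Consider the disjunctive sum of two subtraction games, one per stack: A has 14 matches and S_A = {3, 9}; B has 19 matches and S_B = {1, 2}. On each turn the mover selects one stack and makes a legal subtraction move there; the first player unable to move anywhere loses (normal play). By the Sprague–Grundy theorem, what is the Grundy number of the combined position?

Stack A, S = {3, 9}:
n :  0  1  2  3  4  5  6  7  8  9 10 11 12 13 14
G :  0  0  0  1  1  1  0  0  0  1  1  1  0  0  0
G_A(14) = 0.
Stack B, S = {1, 2}:
n :  0  1  2  3  4  5  6  7  8  9 10 11 12 13 14 15 16 17 18 19
G :  0  1  2  0  1  2  0  1  2  0  1  2  0  1  2  0  1  2  0  1
G_B(19) = 1.
Combined Grundy value = 0 ⊕ 1 = 1.

1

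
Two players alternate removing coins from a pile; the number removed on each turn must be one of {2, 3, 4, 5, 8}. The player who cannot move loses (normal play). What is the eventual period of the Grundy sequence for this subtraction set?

n :  0  1  2  3  4  5  6  7  8  9 10 11 12 13 14 15 16 17 18 19 20 21 22 23 24 25 26 27
G :  0  0  1  1  2  2  3  0  4  1  5  2  3  0  0  1  1  2  2  3  0  4  1  5  2  3  0  0
G(n+13) = G(n) holds for n = 0,…,7 (a full window of length max(S) = 8), so the sequence is purely periodic with period 13.

13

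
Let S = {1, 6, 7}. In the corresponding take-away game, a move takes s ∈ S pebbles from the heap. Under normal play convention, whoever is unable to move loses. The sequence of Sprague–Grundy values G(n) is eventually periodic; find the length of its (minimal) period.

n :  0  1  2  3  4  5  6  7  8  9 10 11 12 13 14 15 16 17 18 19 20 21 22 23 24 25
G :  0  1  0  1  0  1  2  3  2  3  2  3  0  1  0  1  0  1  2  3  2  3  2  3  0  1
G(n+12) = G(n) holds for n = 0,…,6 (a full window of length max(S) = 7), so the sequence is purely periodic with period 12.

12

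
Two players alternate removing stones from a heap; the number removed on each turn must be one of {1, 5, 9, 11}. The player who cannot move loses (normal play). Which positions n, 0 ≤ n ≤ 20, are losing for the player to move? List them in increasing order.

G(0) = 0
G(1) = mex{0} = 1
G(2) = mex{1} = 0
G(3) = mex{0} = 1
G(4) = mex{1} = 0
G(5) = mex{0,0} = 1
G(6) = mex{1,1} = 0
G(7) = mex{0,0} = 1
G(8) = mex{1,1} = 0
G(9) = mex{0,0,0} = 1
G(10) = mex{1,1,1} = 0
G(11) = mex{0,0,0,0} = 1
G(12) = mex{1,1,1,1} = 0
G(13) = mex{0,0,0,0} = 1
G(14) = mex{1,1,1,1} = 0
G(15) = mex{0,0,0,0} = 1
G(16) = mex{1,1,1,1} = 0
G(17) = mex{0,0,0,0} = 1
G(18) = mex{1,1,1,1} = 0
G(19) = mex{0,0,0,0} = 1
G(20) = mex{1,1,1,1} = 0
P-positions are exactly the n with G(n) = 0.

0, 2, 4, 6, 8, 10, 12, 14, 16, 18, 20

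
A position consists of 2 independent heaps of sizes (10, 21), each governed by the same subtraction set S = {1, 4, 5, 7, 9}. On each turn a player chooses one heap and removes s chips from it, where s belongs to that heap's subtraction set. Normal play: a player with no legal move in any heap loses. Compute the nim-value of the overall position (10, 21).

3

All heaps use S = {1, 4, 5, 7, 9}:
G(0) = 0
G(1) = mex{0} = 1
G(2) = mex{1} = 0
G(3) = mex{0} = 1
G(4) = mex{1,0} = 2
G(5) = mex{2,1,0} = 3
G(6) = mex{3,0,1} = 2
G(7) = mex{2,1,0,0} = 3
G(8) = mex{3,2,1,1} = 0
G(9) = mex{0,3,2,0,0} = 1
G(10) = mex{1,2,3,1,1} = 0
G(11) = mex{0,3,2,2,0} = 1
G(12) = mex{1,0,3,3,1} = 2
G(13) = mex{2,1,0,2,2} = 3
G(14) = mex{3,0,1,3,3} = 2
G(15) = mex{2,1,0,0,2} = 3
G(16) = mex{3,2,1,1,3} = 0
G(17) = mex{0,3,2,0,0} = 1
G(18) = mex{1,2,3,1,1} = 0
G(19) = mex{0,3,2,2,0} = 1
G(20) = mex{1,0,3,3,1} = 2
G(21) = mex{2,1,0,2,2} = 3
Heap A: G(10) = 0.
Heap B: G(21) = 3.
Combined Grundy value = 0 ⊕ 3 = 3.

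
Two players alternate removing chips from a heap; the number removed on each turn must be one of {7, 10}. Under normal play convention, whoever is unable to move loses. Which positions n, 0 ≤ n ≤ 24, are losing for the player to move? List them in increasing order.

G(0) = 0
G(1) = mex{} = 0
G(2) = mex{} = 0
G(3) = mex{} = 0
G(4) = mex{} = 0
G(5) = mex{} = 0
G(6) = mex{} = 0
G(7) = mex{0} = 1
G(8) = mex{0} = 1
G(9) = mex{0} = 1
G(10) = mex{0,0} = 1
G(11) = mex{0,0} = 1
G(12) = mex{0,0} = 1
G(13) = mex{0,0} = 1
G(14) = mex{1,0} = 2
G(15) = mex{1,0} = 2
G(16) = mex{1,0} = 2
G(17) = mex{1,1} = 0
G(18) = mex{1,1} = 0
G(19) = mex{1,1} = 0
G(20) = mex{1,1} = 0
G(21) = mex{2,1} = 0
G(22) = mex{2,1} = 0
G(23) = mex{2,1} = 0
G(24) = mex{0,2} = 1
P-positions are exactly the n with G(n) = 0.

0, 1, 2, 3, 4, 5, 6, 17, 18, 19, 20, 21, 22, 23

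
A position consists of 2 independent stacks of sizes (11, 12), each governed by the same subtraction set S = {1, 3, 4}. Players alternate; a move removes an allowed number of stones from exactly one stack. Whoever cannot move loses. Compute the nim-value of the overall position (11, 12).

1

All stacks use S = {1, 3, 4}:
n :  0  1  2  3  4  5  6  7  8  9 10 11 12
G :  0  1  0  1  2  3  2  0  1  0  1  2  3
Stack A: G(11) = 2.
Stack B: G(12) = 3.
Combined Grundy value = 2 ⊕ 3 = 1.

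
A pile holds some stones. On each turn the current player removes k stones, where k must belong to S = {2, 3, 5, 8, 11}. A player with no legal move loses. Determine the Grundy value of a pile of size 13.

n :  0  1  2  3  4  5  6  7  8  9 10 11 12 13
G :  0  0  1  1  2  2  3  0  4  1  3  2  4  0

0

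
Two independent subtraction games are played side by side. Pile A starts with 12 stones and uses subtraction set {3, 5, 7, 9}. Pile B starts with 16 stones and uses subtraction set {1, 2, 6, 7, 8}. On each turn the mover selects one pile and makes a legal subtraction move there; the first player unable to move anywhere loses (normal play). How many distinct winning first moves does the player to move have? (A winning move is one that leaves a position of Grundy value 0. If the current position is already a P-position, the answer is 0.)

3

Pile A, S = {3, 5, 7, 9}:
G(0) = 0
G(1) = mex{} = 0
G(2) = mex{} = 0
G(3) = mex{0} = 1
G(4) = mex{0} = 1
G(5) = mex{0,0} = 1
G(6) = mex{1,0} = 2
G(7) = mex{1,0,0} = 2
G(8) = mex{1,1,0} = 2
G(9) = mex{2,1,0,0} = 3
G(10) = mex{2,1,1,0} = 3
G(11) = mex{2,2,1,0} = 3
G(12) = mex{3,2,1,1} = 0
G_A(12) = 0.
Pile B, S = {1, 2, 6, 7, 8}:
G(0) = 0
G(1) = mex{0} = 1
G(2) = mex{1,0} = 2
G(3) = mex{2,1} = 0
G(4) = mex{0,2} = 1
G(5) = mex{1,0} = 2
G(6) = mex{2,1,0} = 3
G(7) = mex{3,2,1,0} = 4
G(8) = mex{4,3,2,1,0} = 5
G(9) = mex{5,4,0,2,1} = 3
G(10) = mex{3,5,1,0,2} = 4
G(11) = mex{4,3,2,1,0} = 5
G(12) = mex{5,4,3,2,1} = 0
G(13) = mex{0,5,4,3,2} = 1
G(14) = mex{1,0,5,4,3} = 2
G(15) = mex{2,1,3,5,4} = 0
G(16) = mex{0,2,4,3,5} = 1
G_B(16) = 1.
Combined Grundy value = 0 ⊕ 1 = 1.
A winning move leaves total XOR = 0, i.e. changes one component's Grundy value g to g ⊕ X where X is the current total.
Pile A: need g' = 0⊕1 = 1. Options: 12−3→G=3, 12−5→G=2, 12−7→G=1, 12−9→G=1. Hits: 2.
Pile B: need g' = 1⊕1 = 0. Options: 16−1→G=0, 16−2→G=2, 16−6→G=4, 16−7→G=3, 16−8→G=5. Hits: 1.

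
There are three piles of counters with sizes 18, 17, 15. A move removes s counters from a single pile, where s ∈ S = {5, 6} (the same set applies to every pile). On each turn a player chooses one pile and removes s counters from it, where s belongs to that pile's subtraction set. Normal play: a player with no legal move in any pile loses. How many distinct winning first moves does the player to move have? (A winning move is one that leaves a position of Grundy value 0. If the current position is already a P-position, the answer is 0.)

0

All piles use S = {5, 6}:
n :  0  1  2  3  4  5  6  7  8  9 10 11 12 13 14 15 16 17 18
G :  0  0  0  0  0  1  1  1  1  1  2  0  0  0  0  0  1  1  1
Pile A: G(18) = 1.
Pile B: G(17) = 1.
Pile C: G(15) = 0.
Combined Grundy value = 1 ⊕ 1 ⊕ 0 = 0.
A winning move leaves total XOR = 0, i.e. changes one component's Grundy value g to g ⊕ X where X is the current total.
Pile A: target g' = 1⊕0 = 1, but every legal move changes the Grundy value (mex property), so 0 moves.
Pile B: target g' = 1⊕0 = 1, but every legal move changes the Grundy value (mex property), so 0 moves.
Pile C: target g' = 0⊕0 = 0, but every legal move changes the Grundy value (mex property), so 0 moves.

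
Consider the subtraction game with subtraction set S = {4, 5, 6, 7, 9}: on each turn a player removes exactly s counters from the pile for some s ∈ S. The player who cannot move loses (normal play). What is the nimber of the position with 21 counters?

n :  0  1  2  3  4  5  6  7  8  9 10 11 12 13 14 15 16 17 18 19 20 21
G :  0  0  0  0  1  1  1  1  2  2  2  2  3  0  0  0  0  1  1  1  1  2

2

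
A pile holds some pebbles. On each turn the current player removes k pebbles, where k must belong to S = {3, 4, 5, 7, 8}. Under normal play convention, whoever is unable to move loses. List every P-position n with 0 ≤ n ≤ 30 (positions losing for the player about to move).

n :  0  1  2  3  4  5  6  7  8  9 10 11 12 13 14 15 16 17 18 19 20 21 22 23 24 25 26 27 28 29 30
G :  0  0  0  1  1  1  2  2  2  3  3  0  0  0  1  1  1  2  2  2  3  3  0  0  0  1  1  1  2  2  2
P-positions are exactly the n with G(n) = 0.

0, 1, 2, 11, 12, 13, 22, 23, 24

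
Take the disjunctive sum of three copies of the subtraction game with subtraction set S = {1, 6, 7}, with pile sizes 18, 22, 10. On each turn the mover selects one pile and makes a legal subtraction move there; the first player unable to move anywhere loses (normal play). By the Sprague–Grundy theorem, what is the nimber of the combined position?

All piles use S = {1, 6, 7}:
n :  0  1  2  3  4  5  6  7  8  9 10 11 12 13 14 15 16 17 18 19 20 21 22
G :  0  1  0  1  0  1  2  3  2  3  2  3  0  1  0  1  0  1  2  3  2  3  2
Pile A: G(18) = 2.
Pile B: G(22) = 2.
Pile C: G(10) = 2.
Combined Grundy value = 2 ⊕ 2 ⊕ 2 = 2.

2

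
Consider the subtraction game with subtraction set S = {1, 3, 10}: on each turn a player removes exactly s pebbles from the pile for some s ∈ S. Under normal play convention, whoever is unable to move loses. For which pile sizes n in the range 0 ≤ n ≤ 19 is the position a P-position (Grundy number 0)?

0, 2, 4, 6, 8, 13, 15, 17, 19

G(0) = 0
G(1) = mex{0} = 1
G(2) = mex{1} = 0
G(3) = mex{0,0} = 1
G(4) = mex{1,1} = 0
G(5) = mex{0,0} = 1
G(6) = mex{1,1} = 0
G(7) = mex{0,0} = 1
G(8) = mex{1,1} = 0
G(9) = mex{0,0} = 1
G(10) = mex{1,1,0} = 2
G(11) = mex{2,0,1} = 3
G(12) = mex{3,1,0} = 2
G(13) = mex{2,2,1} = 0
G(14) = mex{0,3,0} = 1
G(15) = mex{1,2,1} = 0
G(16) = mex{0,0,0} = 1
G(17) = mex{1,1,1} = 0
G(18) = mex{0,0,0} = 1
G(19) = mex{1,1,1} = 0
P-positions are exactly the n with G(n) = 0.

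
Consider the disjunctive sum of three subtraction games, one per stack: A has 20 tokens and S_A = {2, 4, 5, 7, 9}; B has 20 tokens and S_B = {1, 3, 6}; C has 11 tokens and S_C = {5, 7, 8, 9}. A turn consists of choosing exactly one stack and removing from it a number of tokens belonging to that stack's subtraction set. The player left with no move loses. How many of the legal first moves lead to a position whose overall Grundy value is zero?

2

Stack A, S = {2, 4, 5, 7, 9}:
n :  0  1  2  3  4  5  6  7  8  9 10 11 12 13 14 15 16 17 18 19 20
G :  0  0  1  1  2  2  3  3  4  4  5  0  0  1  1  2  2  3  3  4  4
G_A(20) = 4.
Stack B, S = {1, 3, 6}:
n :  0  1  2  3  4  5  6  7  8  9 10 11 12 13 14 15 16 17 18 19 20
G :  0  1  0  1  0  1  2  3  2  0  1  0  1  0  1  2  3  2  0  1  0
G_B(20) = 0.
Stack C, S = {5, 7, 8, 9}:
G(0) = 0
G(1) = mex{} = 0
G(2) = mex{} = 0
G(3) = mex{} = 0
G(4) = mex{} = 0
G(5) = mex{0} = 1
G(6) = mex{0} = 1
G(7) = mex{0,0} = 1
G(8) = mex{0,0,0} = 1
G(9) = mex{0,0,0,0} = 1
G(10) = mex{1,0,0,0} = 2
G(11) = mex{1,0,0,0} = 2
G_C(11) = 2.
Combined Grundy value = 4 ⊕ 0 ⊕ 2 = 6.
A winning move leaves total XOR = 0, i.e. changes one component's Grundy value g to g ⊕ X where X is the current total.
Stack A: need g' = 4⊕6 = 2. Options: 20−2→G=3, 20−4→G=2, 20−5→G=2, 20−7→G=1, 20−9→G=0. Hits: 2.
Stack B: need g' = 0⊕6 = 6. Options: 20−1→G=1, 20−3→G=2, 20−6→G=1. Hits: 0.
Stack C: need g' = 2⊕6 = 4. Options: 11−5→G=1, 11−7→G=0, 11−8→G=0, 11−9→G=0. Hits: 0.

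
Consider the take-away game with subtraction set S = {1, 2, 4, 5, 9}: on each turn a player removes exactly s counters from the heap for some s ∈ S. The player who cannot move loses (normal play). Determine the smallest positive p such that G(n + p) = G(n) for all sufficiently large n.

n :  0  1  2  3  4  5  6  7  8  9 10 11 12 13 14 15 16 17 18 19 20 21 22 23 24 25 26 27
G :  0  1  2  0  1  2  0  1  2  3  4  5  3  0  1  2  0  1  2  0  1  2  3  4  5  3  0  1
G(n+13) = G(n) holds for n = 0,…,8 (a full window of length max(S) = 9), so the sequence is purely periodic with period 13.

13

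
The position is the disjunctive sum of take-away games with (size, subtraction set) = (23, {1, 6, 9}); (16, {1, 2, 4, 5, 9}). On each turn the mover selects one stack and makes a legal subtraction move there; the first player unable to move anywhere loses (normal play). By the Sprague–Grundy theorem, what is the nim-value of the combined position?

Stack A, S = {1, 6, 9}:
n :  0  1  2  3  4  5  6  7  8  9 10 11 12 13 14 15 16 17 18 19 20 21 22 23
G :  0  1  0  1  0  1  2  0  1  2  3  2  0  1  0  1  2  0  1  0  1  2  0  1
G_A(23) = 1.
Stack B, S = {1, 2, 4, 5, 9}:
G(0) = 0
G(1) = mex{0} = 1
G(2) = mex{1,0} = 2
G(3) = mex{2,1} = 0
G(4) = mex{0,2,0} = 1
G(5) = mex{1,0,1,0} = 2
G(6) = mex{2,1,2,1} = 0
G(7) = mex{0,2,0,2} = 1
G(8) = mex{1,0,1,0} = 2
G(9) = mex{2,1,2,1,0} = 3
G(10) = mex{3,2,0,2,1} = 4
G(11) = mex{4,3,1,0,2} = 5
G(12) = mex{5,4,2,1,0} = 3
G(13) = mex{3,5,3,2,1} = 0
G(14) = mex{0,3,4,3,2} = 1
G(15) = mex{1,0,5,4,0} = 2
G(16) = mex{2,1,3,5,1} = 0
G_B(16) = 0.
Combined Grundy value = 1 ⊕ 0 = 1.

1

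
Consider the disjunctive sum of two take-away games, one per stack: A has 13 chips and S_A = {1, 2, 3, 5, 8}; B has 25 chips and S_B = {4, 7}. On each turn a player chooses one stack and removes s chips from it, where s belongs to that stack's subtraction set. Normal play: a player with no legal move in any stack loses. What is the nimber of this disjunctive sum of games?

3

Stack A, S = {1, 2, 3, 5, 8}:
G(0) = 0
G(1) = mex{0} = 1
G(2) = mex{1,0} = 2
G(3) = mex{2,1,0} = 3
G(4) = mex{3,2,1} = 0
G(5) = mex{0,3,2,0} = 1
G(6) = mex{1,0,3,1} = 2
G(7) = mex{2,1,0,2} = 3
G(8) = mex{3,2,1,3,0} = 4
G(9) = mex{4,3,2,0,1} = 5
G(10) = mex{5,4,3,1,2} = 0
G(11) = mex{0,5,4,2,3} = 1
G(12) = mex{1,0,5,3,0} = 2
G(13) = mex{2,1,0,4,1} = 3
G_A(13) = 3.
Stack B, S = {4, 7}:
G(0) = 0
G(1) = mex{} = 0
G(2) = mex{} = 0
G(3) = mex{} = 0
G(4) = mex{0} = 1
G(5) = mex{0} = 1
G(6) = mex{0} = 1
G(7) = mex{0,0} = 1
G(8) = mex{1,0} = 2
G(9) = mex{1,0} = 2
G(10) = mex{1,0} = 2
G(11) = mex{1,1} = 0
G(12) = mex{2,1} = 0
G(13) = mex{2,1} = 0
G(14) = mex{2,1} = 0
G(15) = mex{0,2} = 1
G(16) = mex{0,2} = 1
G(17) = mex{0,2} = 1
G(18) = mex{0,0} = 1
G(19) = mex{1,0} = 2
G(20) = mex{1,0} = 2
G(21) = mex{1,0} = 2
G(22) = mex{1,1} = 0
G(23) = mex{2,1} = 0
G(24) = mex{2,1} = 0
G(25) = mex{2,1} = 0
G_B(25) = 0.
Combined Grundy value = 3 ⊕ 0 = 3.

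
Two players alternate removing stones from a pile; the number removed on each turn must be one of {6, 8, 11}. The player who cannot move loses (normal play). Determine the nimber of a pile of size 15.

2

G(0) = 0
G(1) = mex{} = 0
G(2) = mex{} = 0
G(3) = mex{} = 0
G(4) = mex{} = 0
G(5) = mex{} = 0
G(6) = mex{0} = 1
G(7) = mex{0} = 1
G(8) = mex{0,0} = 1
G(9) = mex{0,0} = 1
G(10) = mex{0,0} = 1
G(11) = mex{0,0,0} = 1
G(12) = mex{1,0,0} = 2
G(13) = mex{1,0,0} = 2
G(14) = mex{1,1,0} = 2
G(15) = mex{1,1,0} = 2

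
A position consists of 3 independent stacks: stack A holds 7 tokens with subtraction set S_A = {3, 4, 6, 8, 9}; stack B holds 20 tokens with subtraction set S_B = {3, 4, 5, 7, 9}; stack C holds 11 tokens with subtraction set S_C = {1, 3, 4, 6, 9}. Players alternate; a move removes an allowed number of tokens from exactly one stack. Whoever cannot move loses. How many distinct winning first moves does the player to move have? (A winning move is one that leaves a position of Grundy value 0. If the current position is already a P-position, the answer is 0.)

4

Stack A, S = {3, 4, 6, 8, 9}:
n : 0 1 2 3 4 5 6 7
G : 0 0 0 1 1 1 2 2
G_A(7) = 2.
Stack B, S = {3, 4, 5, 7, 9}:
G(0) = 0
G(1) = mex{} = 0
G(2) = mex{} = 0
G(3) = mex{0} = 1
G(4) = mex{0,0} = 1
G(5) = mex{0,0,0} = 1
G(6) = mex{1,0,0} = 2
G(7) = mex{1,1,0,0} = 2
G(8) = mex{1,1,1,0} = 2
G(9) = mex{2,1,1,0,0} = 3
G(10) = mex{2,2,1,1,0} = 3
G(11) = mex{2,2,2,1,0} = 3
G(12) = mex{3,2,2,1,1} = 0
G(13) = mex{3,3,2,2,1} = 0
G(14) = mex{3,3,3,2,1} = 0
G(15) = mex{0,3,3,2,2} = 1
G(16) = mex{0,0,3,3,2} = 1
G(17) = mex{0,0,0,3,2} = 1
G(18) = mex{1,0,0,3,3} = 2
G(19) = mex{1,1,0,0,3} = 2
G(20) = mex{1,1,1,0,3} = 2
G_B(20) = 2.
Stack C, S = {1, 3, 4, 6, 9}:
G(0) = 0
G(1) = mex{0} = 1
G(2) = mex{1} = 0
G(3) = mex{0,0} = 1
G(4) = mex{1,1,0} = 2
G(5) = mex{2,0,1} = 3
G(6) = mex{3,1,0,0} = 2
G(7) = mex{2,2,1,1} = 0
G(8) = mex{0,3,2,0} = 1
G(9) = mex{1,2,3,1,0} = 4
G(10) = mex{4,0,2,2,1} = 3
G(11) = mex{3,1,0,3,0} = 2
G_C(11) = 2.
Combined Grundy value = 2 ⊕ 2 ⊕ 2 = 2.
A winning move leaves total XOR = 0, i.e. changes one component's Grundy value g to g ⊕ X where X is the current total.
Stack A: need g' = 2⊕2 = 0. Options: 7−3→G=1, 7−4→G=1, 7−6→G=0. Hits: 1.
Stack B: need g' = 2⊕2 = 0. Options: 20−3→G=1, 20−4→G=1, 20−5→G=1, 20−7→G=0, 20−9→G=3. Hits: 1.
Stack C: need g' = 2⊕2 = 0. Options: 11−1→G=3, 11−3→G=1, 11−4→G=0, 11−6→G=3, 11−9→G=0. Hits: 2.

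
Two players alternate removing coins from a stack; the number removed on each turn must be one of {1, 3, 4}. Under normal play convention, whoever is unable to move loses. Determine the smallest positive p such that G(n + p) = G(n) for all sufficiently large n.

G(0) = 0
G(1) = mex{0} = 1
G(2) = mex{1} = 0
G(3) = mex{0,0} = 1
G(4) = mex{1,1,0} = 2
G(5) = mex{2,0,1} = 3
G(6) = mex{3,1,0} = 2
G(7) = mex{2,2,1} = 0
G(8) = mex{0,3,2} = 1
G(9) = mex{1,2,3} = 0
G(10) = mex{0,0,2} = 1
G(11) = mex{1,1,0} = 2
G(12) = mex{2,0,1} = 3
G(13) = mex{3,1,0} = 2
G(14) = mex{2,2,1} = 0
G(15) = mex{0,3,2} = 1
G(n+7) = G(n) holds for n = 0,…,3 (a full window of length max(S) = 4), so the sequence is purely periodic with period 7.

7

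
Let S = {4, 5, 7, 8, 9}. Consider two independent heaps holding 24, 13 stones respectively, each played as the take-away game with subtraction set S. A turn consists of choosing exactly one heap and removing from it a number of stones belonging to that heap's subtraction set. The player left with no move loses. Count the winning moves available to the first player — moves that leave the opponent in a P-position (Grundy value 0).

All heaps use S = {4, 5, 7, 8, 9}:
G(0) = 0
G(1) = mex{} = 0
G(2) = mex{} = 0
G(3) = mex{} = 0
G(4) = mex{0} = 1
G(5) = mex{0,0} = 1
G(6) = mex{0,0} = 1
G(7) = mex{0,0,0} = 1
G(8) = mex{1,0,0,0} = 2
G(9) = mex{1,1,0,0,0} = 2
G(10) = mex{1,1,0,0,0} = 2
G(11) = mex{1,1,1,0,0} = 2
G(12) = mex{2,1,1,1,0} = 3
G(13) = mex{2,2,1,1,1} = 0
G(14) = mex{2,2,1,1,1} = 0
G(15) = mex{2,2,2,1,1} = 0
G(16) = mex{3,2,2,2,1} = 0
G(17) = mex{0,3,2,2,2} = 1
G(18) = mex{0,0,2,2,2} = 1
G(19) = mex{0,0,3,2,2} = 1
G(20) = mex{0,0,0,3,2} = 1
G(21) = mex{1,0,0,0,3} = 2
G(22) = mex{1,1,0,0,0} = 2
G(23) = mex{1,1,0,0,0} = 2
G(24) = mex{1,1,1,0,0} = 2
Heap A: G(24) = 2.
Heap B: G(13) = 0.
Combined Grundy value = 2 ⊕ 0 = 2.
A winning move leaves total XOR = 0, i.e. changes one component's Grundy value g to g ⊕ X where X is the current total.
Heap A: need g' = 2⊕2 = 0. Options: 24−4→G=1, 24−5→G=1, 24−7→G=1, 24−8→G=0, 24−9→G=0. Hits: 2.
Heap B: need g' = 0⊕2 = 2. Options: 13−4→G=2, 13−5→G=2, 13−7→G=1, 13−8→G=1, 13−9→G=1. Hits: 2.

4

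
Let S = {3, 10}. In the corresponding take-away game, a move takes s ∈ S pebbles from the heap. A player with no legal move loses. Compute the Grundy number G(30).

1

n :  0  1  2  3  4  5  6  7  8  9 10 11 12 13 14 15 16 17 18 19 20 21 22 23 24 25 26 27 28 29 30
G :  0  0  0  1  1  1  0  0  0  1  1  1  2  0  0  0  1  1  1  0  0  0  1  1  1  2  0  0  0  1  1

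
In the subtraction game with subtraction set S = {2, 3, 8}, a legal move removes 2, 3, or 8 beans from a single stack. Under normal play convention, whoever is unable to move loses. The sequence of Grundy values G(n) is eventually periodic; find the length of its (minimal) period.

5

G(0) = 0
G(1) = mex{} = 0
G(2) = mex{0} = 1
G(3) = mex{0,0} = 1
G(4) = mex{1,0} = 2
G(5) = mex{1,1} = 0
G(6) = mex{2,1} = 0
G(7) = mex{0,2} = 1
G(8) = mex{0,0,0} = 1
G(9) = mex{1,0,0} = 2
G(10) = mex{1,1,1} = 0
G(11) = mex{2,1,1} = 0
G(12) = mex{0,2,2} = 1
G(13) = mex{0,0,0} = 1
G(14) = mex{1,0,0} = 2
G(n+5) = G(n) holds for n = 0,…,7 (a full window of length max(S) = 8), so the sequence is purely periodic with period 5.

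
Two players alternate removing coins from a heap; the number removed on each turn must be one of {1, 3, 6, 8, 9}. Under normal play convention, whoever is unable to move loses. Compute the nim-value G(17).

n :  0  1  2  3  4  5  6  7  8  9 10 11 12 13 14 15 16 17
G :  0  1  0  1  0  1  2  3  2  3  2  3  4  5  0  1  0  1

1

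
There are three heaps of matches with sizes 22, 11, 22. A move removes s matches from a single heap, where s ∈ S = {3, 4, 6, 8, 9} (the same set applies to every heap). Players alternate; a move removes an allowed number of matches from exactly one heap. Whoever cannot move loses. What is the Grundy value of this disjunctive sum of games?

All heaps use S = {3, 4, 6, 8, 9}:
G(0) = 0
G(1) = mex{} = 0
G(2) = mex{} = 0
G(3) = mex{0} = 1
G(4) = mex{0,0} = 1
G(5) = mex{0,0} = 1
G(6) = mex{1,0,0} = 2
G(7) = mex{1,1,0} = 2
G(8) = mex{1,1,0,0} = 2
G(9) = mex{2,1,1,0,0} = 3
G(10) = mex{2,2,1,0,0} = 3
G(11) = mex{2,2,1,1,0} = 3
G(12) = mex{3,2,2,1,1} = 0
G(13) = mex{3,3,2,1,1} = 0
G(14) = mex{3,3,2,2,1} = 0
G(15) = mex{0,3,3,2,2} = 1
G(16) = mex{0,0,3,2,2} = 1
G(17) = mex{0,0,3,3,2} = 1
G(18) = mex{1,0,0,3,3} = 2
G(19) = mex{1,1,0,3,3} = 2
G(20) = mex{1,1,0,0,3} = 2
G(21) = mex{2,1,1,0,0} = 3
G(22) = mex{2,2,1,0,0} = 3
Heap A: G(22) = 3.
Heap B: G(11) = 3.
Heap C: G(22) = 3.
Combined Grundy value = 3 ⊕ 3 ⊕ 3 = 3.

3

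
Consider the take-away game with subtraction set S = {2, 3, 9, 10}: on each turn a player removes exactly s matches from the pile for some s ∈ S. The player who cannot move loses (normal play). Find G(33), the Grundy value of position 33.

G(0) = 0
G(1) = mex{} = 0
G(2) = mex{0} = 1
G(3) = mex{0,0} = 1
G(4) = mex{1,0} = 2
G(5) = mex{1,1} = 0
G(6) = mex{2,1} = 0
G(7) = mex{0,2} = 1
G(8) = mex{0,0} = 1
G(9) = mex{1,0,0} = 2
G(10) = mex{1,1,0,0} = 2
G(11) = mex{2,1,1,0} = 3
G(12) = mex{2,2,1,1} = 0
G(13) = mex{3,2,2,1} = 0
G(14) = mex{0,3,0,2} = 1
G(15) = mex{0,0,0,0} = 1
G(16) = mex{1,0,1,0} = 2
G(17) = mex{1,1,1,1} = 0
G(18) = mex{2,1,2,1} = 0
G(19) = mex{0,2,2,2} = 1
G(20) = mex{0,0,3,2} = 1
G(21) = mex{1,0,0,3} = 2
G(22) = mex{1,1,0,0} = 2
G(23) = mex{2,1,1,0} = 3
G(24) = mex{2,2,1,1} = 0
G(25) = mex{3,2,2,1} = 0
G(26) = mex{0,3,0,2} = 1
G(27) = mex{0,0,0,0} = 1
G(28) = mex{1,0,1,0} = 2
G(29) = mex{1,1,1,1} = 0
G(30) = mex{2,1,2,1} = 0
G(31) = mex{0,2,2,2} = 1
G(32) = mex{0,0,3,2} = 1
G(33) = mex{1,0,0,3} = 2

2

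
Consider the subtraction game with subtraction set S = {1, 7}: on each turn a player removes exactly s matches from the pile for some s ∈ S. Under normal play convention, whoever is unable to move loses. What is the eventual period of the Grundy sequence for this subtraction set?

2

n :  0  1  2  3  4  5  6  7  8  9 10 11 12 13 14
G :  0  1  0  1  0  1  0  1  0  1  0  1  0  1  0
G(n+2) = G(n) holds for n = 0,…,6 (a full window of length max(S) = 7), so the sequence is purely periodic with period 2.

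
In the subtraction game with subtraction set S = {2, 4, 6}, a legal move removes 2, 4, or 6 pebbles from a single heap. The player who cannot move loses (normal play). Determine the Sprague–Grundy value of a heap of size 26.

n :  0  1  2  3  4  5  6  7  8  9 10 11 12 13 14 15 16 17 18 19 20 21 22 23 24 25 26
G :  0  0  1  1  2  2  3  3  0  0  1  1  2  2  3  3  0  0  1  1  2  2  3  3  0  0  1

1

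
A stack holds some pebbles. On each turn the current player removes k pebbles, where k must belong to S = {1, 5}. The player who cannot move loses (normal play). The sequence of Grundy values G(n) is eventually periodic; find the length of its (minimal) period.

2

G(0) = 0
G(1) = mex{0} = 1
G(2) = mex{1} = 0
G(3) = mex{0} = 1
G(4) = mex{1} = 0
G(5) = mex{0,0} = 1
G(6) = mex{1,1} = 0
G(7) = mex{0,0} = 1
G(8) = mex{1,1} = 0
G(9) = mex{0,0} = 1
G(10) = mex{1,1} = 0
G(11) = mex{0,0} = 1
G(12) = mex{1,1} = 0
G(13) = mex{0,0} = 1
G(14) = mex{1,1} = 0
G(n+2) = G(n) holds for n = 0,…,4 (a full window of length max(S) = 5), so the sequence is purely periodic with period 2.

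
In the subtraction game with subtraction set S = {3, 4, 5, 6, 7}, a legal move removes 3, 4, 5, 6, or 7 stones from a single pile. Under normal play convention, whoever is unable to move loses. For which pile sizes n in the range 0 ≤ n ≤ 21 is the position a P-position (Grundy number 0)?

n :  0  1  2  3  4  5  6  7  8  9 10 11 12 13 14 15 16 17 18 19 20 21
G :  0  0  0  1  1  1  2  2  2  3  0  0  0  1  1  1  2  2  2  3  0  0
P-positions are exactly the n with G(n) = 0.

0, 1, 2, 10, 11, 12, 20, 21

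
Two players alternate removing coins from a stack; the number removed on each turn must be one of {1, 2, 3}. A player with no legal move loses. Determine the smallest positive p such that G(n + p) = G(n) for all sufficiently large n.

G(0) = 0
G(1) = mex{0} = 1
G(2) = mex{1,0} = 2
G(3) = mex{2,1,0} = 3
G(4) = mex{3,2,1} = 0
G(5) = mex{0,3,2} = 1
G(6) = mex{1,0,3} = 2
G(7) = mex{2,1,0} = 3
G(8) = mex{3,2,1} = 0
G(9) = mex{0,3,2} = 1
G(10) = mex{1,0,3} = 2
G(11) = mex{2,1,0} = 3
G(12) = mex{3,2,1} = 0
G(13) = mex{0,3,2} = 1
G(14) = mex{1,0,3} = 2
G(n+4) = G(n) holds for n = 0,…,2 (a full window of length max(S) = 3), so the sequence is purely periodic with period 4.

4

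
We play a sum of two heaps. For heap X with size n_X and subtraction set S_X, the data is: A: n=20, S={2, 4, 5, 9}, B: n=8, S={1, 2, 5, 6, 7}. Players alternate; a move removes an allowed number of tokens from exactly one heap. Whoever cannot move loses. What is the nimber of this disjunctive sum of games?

Heap A, S = {2, 4, 5, 9}:
n :  0  1  2  3  4  5  6  7  8  9 10 11 12 13 14 15 16 17 18 19 20
G :  0  0  1  1  2  2  3  0  0  1  1  2  2  3  0  0  1  1  2  2  3
G_A(20) = 3.
Heap B, S = {1, 2, 5, 6, 7}:
G(0) = 0
G(1) = mex{0} = 1
G(2) = mex{1,0} = 2
G(3) = mex{2,1} = 0
G(4) = mex{0,2} = 1
G(5) = mex{1,0,0} = 2
G(6) = mex{2,1,1,0} = 3
G(7) = mex{3,2,2,1,0} = 4
G(8) = mex{4,3,0,2,1} = 5
G_B(8) = 5.
Combined Grundy value = 3 ⊕ 5 = 6.

6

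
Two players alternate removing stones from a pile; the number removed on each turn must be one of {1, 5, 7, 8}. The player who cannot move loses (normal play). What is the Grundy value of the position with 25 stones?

G(0) = 0
G(1) = mex{0} = 1
G(2) = mex{1} = 0
G(3) = mex{0} = 1
G(4) = mex{1} = 0
G(5) = mex{0,0} = 1
G(6) = mex{1,1} = 0
G(7) = mex{0,0,0} = 1
G(8) = mex{1,1,1,0} = 2
G(9) = mex{2,0,0,1} = 3
G(10) = mex{3,1,1,0} = 2
G(11) = mex{2,0,0,1} = 3
G(12) = mex{3,1,1,0} = 2
G(13) = mex{2,2,0,1} = 3
G(14) = mex{3,3,1,0} = 2
G(15) = mex{2,2,2,1} = 0
G(16) = mex{0,3,3,2} = 1
G(17) = mex{1,2,2,3} = 0
G(18) = mex{0,3,3,2} = 1
G(19) = mex{1,2,2,3} = 0
G(20) = mex{0,0,3,2} = 1
G(21) = mex{1,1,2,3} = 0
G(22) = mex{0,0,0,2} = 1
G(23) = mex{1,1,1,0} = 2
G(24) = mex{2,0,0,1} = 3
G(25) = mex{3,1,1,0} = 2

2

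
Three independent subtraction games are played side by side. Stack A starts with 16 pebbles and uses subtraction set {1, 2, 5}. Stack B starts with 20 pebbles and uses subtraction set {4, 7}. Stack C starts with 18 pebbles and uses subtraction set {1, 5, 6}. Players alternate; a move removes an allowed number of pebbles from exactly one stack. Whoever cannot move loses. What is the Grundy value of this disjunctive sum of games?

Stack A, S = {1, 2, 5}:
G(0) = 0
G(1) = mex{0} = 1
G(2) = mex{1,0} = 2
G(3) = mex{2,1} = 0
G(4) = mex{0,2} = 1
G(5) = mex{1,0,0} = 2
G(6) = mex{2,1,1} = 0
G(7) = mex{0,2,2} = 1
G(8) = mex{1,0,0} = 2
G(9) = mex{2,1,1} = 0
G(10) = mex{0,2,2} = 1
G(11) = mex{1,0,0} = 2
G(12) = mex{2,1,1} = 0
G(13) = mex{0,2,2} = 1
G(14) = mex{1,0,0} = 2
G(15) = mex{2,1,1} = 0
G(16) = mex{0,2,2} = 1
G_A(16) = 1.
Stack B, S = {4, 7}:
G(0) = 0
G(1) = mex{} = 0
G(2) = mex{} = 0
G(3) = mex{} = 0
G(4) = mex{0} = 1
G(5) = mex{0} = 1
G(6) = mex{0} = 1
G(7) = mex{0,0} = 1
G(8) = mex{1,0} = 2
G(9) = mex{1,0} = 2
G(10) = mex{1,0} = 2
G(11) = mex{1,1} = 0
G(12) = mex{2,1} = 0
G(13) = mex{2,1} = 0
G(14) = mex{2,1} = 0
G(15) = mex{0,2} = 1
G(16) = mex{0,2} = 1
G(17) = mex{0,2} = 1
G(18) = mex{0,0} = 1
G(19) = mex{1,0} = 2
G(20) = mex{1,0} = 2
G_B(20) = 2.
Stack C, S = {1, 5, 6}:
G(0) = 0
G(1) = mex{0} = 1
G(2) = mex{1} = 0
G(3) = mex{0} = 1
G(4) = mex{1} = 0
G(5) = mex{0,0} = 1
G(6) = mex{1,1,0} = 2
G(7) = mex{2,0,1} = 3
G(8) = mex{3,1,0} = 2
G(9) = mex{2,0,1} = 3
G(10) = mex{3,1,0} = 2
G(11) = mex{2,2,1} = 0
G(12) = mex{0,3,2} = 1
G(13) = mex{1,2,3} = 0
G(14) = mex{0,3,2} = 1
G(15) = mex{1,2,3} = 0
G(16) = mex{0,0,2} = 1
G(17) = mex{1,1,0} = 2
G(18) = mex{2,0,1} = 3
G_C(18) = 3.
Combined Grundy value = 1 ⊕ 2 ⊕ 3 = 0.

0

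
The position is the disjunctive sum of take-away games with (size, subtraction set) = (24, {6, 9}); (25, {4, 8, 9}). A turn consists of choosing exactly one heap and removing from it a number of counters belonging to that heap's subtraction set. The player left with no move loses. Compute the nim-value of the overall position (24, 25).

2

Heap A, S = {6, 9}:
n :  0  1  2  3  4  5  6  7  8  9 10 11 12 13 14 15 16 17 18 19 20 21 22 23 24
G :  0  0  0  0  0  0  1  1  1  1  1  1  2  2  2  0  0  0  0  0  0  1  1  1  1
G_A(24) = 1.
Heap B, S = {4, 8, 9}:
G(0) = 0
G(1) = mex{} = 0
G(2) = mex{} = 0
G(3) = mex{} = 0
G(4) = mex{0} = 1
G(5) = mex{0} = 1
G(6) = mex{0} = 1
G(7) = mex{0} = 1
G(8) = mex{1,0} = 2
G(9) = mex{1,0,0} = 2
G(10) = mex{1,0,0} = 2
G(11) = mex{1,0,0} = 2
G(12) = mex{2,1,0} = 3
G(13) = mex{2,1,1} = 0
G(14) = mex{2,1,1} = 0
G(15) = mex{2,1,1} = 0
G(16) = mex{3,2,1} = 0
G(17) = mex{0,2,2} = 1
G(18) = mex{0,2,2} = 1
G(19) = mex{0,2,2} = 1
G(20) = mex{0,3,2} = 1
G(21) = mex{1,0,3} = 2
G(22) = mex{1,0,0} = 2
G(23) = mex{1,0,0} = 2
G(24) = mex{1,0,0} = 2
G(25) = mex{2,1,0} = 3
G_B(25) = 3.
Combined Grundy value = 1 ⊕ 3 = 2.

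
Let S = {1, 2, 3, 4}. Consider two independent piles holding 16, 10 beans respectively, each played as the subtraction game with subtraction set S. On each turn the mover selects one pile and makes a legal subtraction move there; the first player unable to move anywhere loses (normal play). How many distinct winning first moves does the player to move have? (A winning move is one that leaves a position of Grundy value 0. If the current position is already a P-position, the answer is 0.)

2

All piles use S = {1, 2, 3, 4}:
n :  0  1  2  3  4  5  6  7  8  9 10 11 12 13 14 15 16
G :  0  1  2  3  4  0  1  2  3  4  0  1  2  3  4  0  1
Pile A: G(16) = 1.
Pile B: G(10) = 0.
Combined Grundy value = 1 ⊕ 0 = 1.
A winning move leaves total XOR = 0, i.e. changes one component's Grundy value g to g ⊕ X where X is the current total.
Pile A: need g' = 1⊕1 = 0. Options: 16−1→G=0, 16−2→G=4, 16−3→G=3, 16−4→G=2. Hits: 1.
Pile B: need g' = 0⊕1 = 1. Options: 10−1→G=4, 10−2→G=3, 10−3→G=2, 10−4→G=1. Hits: 1.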